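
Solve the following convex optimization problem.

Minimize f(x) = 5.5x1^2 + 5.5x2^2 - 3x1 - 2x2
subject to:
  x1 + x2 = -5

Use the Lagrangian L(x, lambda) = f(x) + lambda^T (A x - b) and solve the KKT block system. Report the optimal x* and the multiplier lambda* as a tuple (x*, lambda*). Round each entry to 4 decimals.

Form the Lagrangian:
  L(x, lambda) = (1/2) x^T Q x + c^T x + lambda^T (A x - b)
Stationarity (grad_x L = 0): Q x + c + A^T lambda = 0.
Primal feasibility: A x = b.

This gives the KKT block system:
  [ Q   A^T ] [ x     ]   [-c ]
  [ A    0  ] [ lambda ] = [ b ]

Solving the linear system:
  x*      = (-2.4545, -2.5455)
  lambda* = (30)
  f(x*)   = 81.2273

x* = (-2.4545, -2.5455), lambda* = (30)


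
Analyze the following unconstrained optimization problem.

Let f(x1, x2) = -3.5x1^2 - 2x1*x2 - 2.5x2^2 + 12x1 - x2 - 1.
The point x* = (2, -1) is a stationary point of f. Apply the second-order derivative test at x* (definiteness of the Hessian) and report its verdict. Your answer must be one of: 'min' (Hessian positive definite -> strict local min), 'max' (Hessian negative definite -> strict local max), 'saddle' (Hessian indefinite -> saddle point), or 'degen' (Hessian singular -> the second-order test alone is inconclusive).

Compute the Hessian H = grad^2 f:
  H = [[-7, -2], [-2, -5]]
Verify stationarity: grad f(x*) = H x* + g = (0, 0).
Eigenvalues of H: -8.2361, -3.7639.
Both eigenvalues < 0, so H is negative definite -> x* is a strict local max.

max


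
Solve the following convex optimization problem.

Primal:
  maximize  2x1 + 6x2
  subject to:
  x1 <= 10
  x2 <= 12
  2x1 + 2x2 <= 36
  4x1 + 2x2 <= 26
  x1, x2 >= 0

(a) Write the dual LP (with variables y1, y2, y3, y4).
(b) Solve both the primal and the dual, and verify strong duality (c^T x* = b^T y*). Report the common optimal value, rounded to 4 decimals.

The standard primal-dual pair for 'max c^T x s.t. A x <= b, x >= 0' is:
  Dual:  min b^T y  s.t.  A^T y >= c,  y >= 0.

So the dual LP is:
  minimize  10y1 + 12y2 + 36y3 + 26y4
  subject to:
    y1 + 2y3 + 4y4 >= 2
    y2 + 2y3 + 2y4 >= 6
    y1, y2, y3, y4 >= 0

Solving the primal: x* = (0.5, 12).
  primal value c^T x* = 73.
Solving the dual: y* = (0, 5, 0, 0.5).
  dual value b^T y* = 73.
Strong duality: c^T x* = b^T y*. Confirmed.

73


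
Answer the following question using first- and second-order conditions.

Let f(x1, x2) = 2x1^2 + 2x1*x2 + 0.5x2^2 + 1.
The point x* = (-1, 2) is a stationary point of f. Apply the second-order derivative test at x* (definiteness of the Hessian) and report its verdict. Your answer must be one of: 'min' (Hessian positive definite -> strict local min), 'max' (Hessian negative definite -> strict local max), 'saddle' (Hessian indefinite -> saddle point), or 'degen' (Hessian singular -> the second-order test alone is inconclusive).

Compute the Hessian H = grad^2 f:
  H = [[4, 2], [2, 1]]
Verify stationarity: grad f(x*) = H x* + g = (0, 0).
Eigenvalues of H: 0, 5.
H has a zero eigenvalue (singular; positive semidefinite but not definite), so H is neither positive definite, negative definite, nor indefinite. The second-order test alone is inconclusive -> degen.
(Indeed, f is constant along the null direction of H through x*, so x* is not a strict local extremum.)

degen


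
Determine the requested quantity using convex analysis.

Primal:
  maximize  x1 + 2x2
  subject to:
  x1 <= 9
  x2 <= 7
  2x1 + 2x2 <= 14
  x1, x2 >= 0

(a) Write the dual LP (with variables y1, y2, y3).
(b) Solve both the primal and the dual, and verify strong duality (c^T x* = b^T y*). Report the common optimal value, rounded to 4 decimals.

The standard primal-dual pair for 'max c^T x s.t. A x <= b, x >= 0' is:
  Dual:  min b^T y  s.t.  A^T y >= c,  y >= 0.

So the dual LP is:
  minimize  9y1 + 7y2 + 14y3
  subject to:
    y1 + 2y3 >= 1
    y2 + 2y3 >= 2
    y1, y2, y3 >= 0

Solving the primal: x* = (0, 7).
  primal value c^T x* = 14.
Solving the dual: y* = (0, 1, 0.5).
  dual value b^T y* = 14.
Strong duality: c^T x* = b^T y*. Confirmed.

14


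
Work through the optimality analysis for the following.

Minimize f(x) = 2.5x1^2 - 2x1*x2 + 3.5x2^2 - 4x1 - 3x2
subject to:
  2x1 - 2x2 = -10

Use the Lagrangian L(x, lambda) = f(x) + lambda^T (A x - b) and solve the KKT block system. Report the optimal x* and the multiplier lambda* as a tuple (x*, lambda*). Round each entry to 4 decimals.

Form the Lagrangian:
  L(x, lambda) = (1/2) x^T Q x + c^T x + lambda^T (A x - b)
Stationarity (grad_x L = 0): Q x + c + A^T lambda = 0.
Primal feasibility: A x = b.

This gives the KKT block system:
  [ Q   A^T ] [ x     ]   [-c ]
  [ A    0  ] [ lambda ] = [ b ]

Solving the linear system:
  x*      = (-2.25, 2.75)
  lambda* = (10.375)
  f(x*)   = 52.25

x* = (-2.25, 2.75), lambda* = (10.375)


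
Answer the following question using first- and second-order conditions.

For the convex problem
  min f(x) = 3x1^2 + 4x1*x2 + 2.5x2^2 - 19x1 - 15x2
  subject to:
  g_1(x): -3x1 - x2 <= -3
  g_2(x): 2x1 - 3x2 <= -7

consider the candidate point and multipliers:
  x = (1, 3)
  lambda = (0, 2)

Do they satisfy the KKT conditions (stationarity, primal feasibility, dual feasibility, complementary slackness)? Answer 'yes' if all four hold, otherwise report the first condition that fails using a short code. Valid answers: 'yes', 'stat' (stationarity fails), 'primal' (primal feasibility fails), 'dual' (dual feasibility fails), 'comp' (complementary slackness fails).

Gradient of f: grad f(x) = Q x + c = (-1, 4)
Constraint values g_i(x) = a_i^T x - b_i:
  g_1((1, 3)) = -3
  g_2((1, 3)) = 0
Stationarity residual: grad f(x) + sum_i lambda_i a_i = (3, -2)
  -> stationarity FAILS
Primal feasibility (all g_i <= 0): OK
Dual feasibility (all lambda_i >= 0): OK
Complementary slackness (lambda_i * g_i(x) = 0 for all i): OK

Verdict: the first failing condition is stationarity -> stat.

stat


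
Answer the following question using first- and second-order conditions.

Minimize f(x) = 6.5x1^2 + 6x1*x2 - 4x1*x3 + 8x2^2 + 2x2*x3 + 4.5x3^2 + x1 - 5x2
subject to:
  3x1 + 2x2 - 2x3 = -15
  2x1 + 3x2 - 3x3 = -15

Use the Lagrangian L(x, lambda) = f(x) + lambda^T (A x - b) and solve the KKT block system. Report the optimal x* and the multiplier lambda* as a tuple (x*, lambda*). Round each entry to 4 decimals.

Form the Lagrangian:
  L(x, lambda) = (1/2) x^T Q x + c^T x + lambda^T (A x - b)
Stationarity (grad_x L = 0): Q x + c + A^T lambda = 0.
Primal feasibility: A x = b.

This gives the KKT block system:
  [ Q   A^T ] [ x     ]   [-c ]
  [ A    0  ] [ lambda ] = [ b ]

Solving the linear system:
  x*      = (-3, -0.7586, 2.2414)
  lambda* = (18.6483, -2.2138)
  f(x*)   = 123.6552

x* = (-3, -0.7586, 2.2414), lambda* = (18.6483, -2.2138)


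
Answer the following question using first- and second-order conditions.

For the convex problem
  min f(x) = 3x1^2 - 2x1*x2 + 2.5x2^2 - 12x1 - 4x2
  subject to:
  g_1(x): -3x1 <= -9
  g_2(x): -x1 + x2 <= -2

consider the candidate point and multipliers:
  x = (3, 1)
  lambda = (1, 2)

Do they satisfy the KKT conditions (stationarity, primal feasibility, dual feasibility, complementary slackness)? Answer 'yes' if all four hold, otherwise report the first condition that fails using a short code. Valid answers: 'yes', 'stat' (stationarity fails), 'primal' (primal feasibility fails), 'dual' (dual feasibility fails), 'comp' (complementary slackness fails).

Gradient of f: grad f(x) = Q x + c = (4, -5)
Constraint values g_i(x) = a_i^T x - b_i:
  g_1((3, 1)) = 0
  g_2((3, 1)) = 0
Stationarity residual: grad f(x) + sum_i lambda_i a_i = (-1, -3)
  -> stationarity FAILS
Primal feasibility (all g_i <= 0): OK
Dual feasibility (all lambda_i >= 0): OK
Complementary slackness (lambda_i * g_i(x) = 0 for all i): OK

Verdict: the first failing condition is stationarity -> stat.

stat


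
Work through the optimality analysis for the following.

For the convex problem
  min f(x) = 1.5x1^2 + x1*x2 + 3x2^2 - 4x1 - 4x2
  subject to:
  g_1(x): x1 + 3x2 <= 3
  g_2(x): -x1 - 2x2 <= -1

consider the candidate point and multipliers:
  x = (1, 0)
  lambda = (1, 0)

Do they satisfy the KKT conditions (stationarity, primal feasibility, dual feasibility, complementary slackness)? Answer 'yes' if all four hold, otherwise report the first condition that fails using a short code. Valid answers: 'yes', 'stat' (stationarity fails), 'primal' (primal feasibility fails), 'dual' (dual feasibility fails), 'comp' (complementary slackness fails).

Gradient of f: grad f(x) = Q x + c = (-1, -3)
Constraint values g_i(x) = a_i^T x - b_i:
  g_1((1, 0)) = -2
  g_2((1, 0)) = 0
Stationarity residual: grad f(x) + sum_i lambda_i a_i = (0, 0)
  -> stationarity OK
Primal feasibility (all g_i <= 0): OK
Dual feasibility (all lambda_i >= 0): OK
Complementary slackness (lambda_i * g_i(x) = 0 for all i): FAILS

Verdict: the first failing condition is complementary_slackness -> comp.

comp


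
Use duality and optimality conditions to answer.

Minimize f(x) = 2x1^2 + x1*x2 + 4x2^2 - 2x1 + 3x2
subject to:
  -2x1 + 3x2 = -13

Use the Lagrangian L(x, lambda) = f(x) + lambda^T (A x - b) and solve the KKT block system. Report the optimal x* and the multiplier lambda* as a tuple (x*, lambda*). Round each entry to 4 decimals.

Form the Lagrangian:
  L(x, lambda) = (1/2) x^T Q x + c^T x + lambda^T (A x - b)
Stationarity (grad_x L = 0): Q x + c + A^T lambda = 0.
Primal feasibility: A x = b.

This gives the KKT block system:
  [ Q   A^T ] [ x     ]   [-c ]
  [ A    0  ] [ lambda ] = [ b ]

Solving the linear system:
  x*      = (3.0875, -2.275)
  lambda* = (4.0375)
  f(x*)   = 19.7438

x* = (3.0875, -2.275), lambda* = (4.0375)


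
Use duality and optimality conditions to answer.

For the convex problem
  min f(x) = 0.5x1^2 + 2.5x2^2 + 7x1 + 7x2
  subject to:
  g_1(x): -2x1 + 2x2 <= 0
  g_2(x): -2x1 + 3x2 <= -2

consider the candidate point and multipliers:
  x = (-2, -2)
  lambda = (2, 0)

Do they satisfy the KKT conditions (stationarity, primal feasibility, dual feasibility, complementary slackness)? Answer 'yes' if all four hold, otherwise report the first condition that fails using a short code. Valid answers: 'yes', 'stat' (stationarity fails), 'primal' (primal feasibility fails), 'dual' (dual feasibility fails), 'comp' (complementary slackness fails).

Gradient of f: grad f(x) = Q x + c = (5, -3)
Constraint values g_i(x) = a_i^T x - b_i:
  g_1((-2, -2)) = 0
  g_2((-2, -2)) = 0
Stationarity residual: grad f(x) + sum_i lambda_i a_i = (1, 1)
  -> stationarity FAILS
Primal feasibility (all g_i <= 0): OK
Dual feasibility (all lambda_i >= 0): OK
Complementary slackness (lambda_i * g_i(x) = 0 for all i): OK

Verdict: the first failing condition is stationarity -> stat.

stat


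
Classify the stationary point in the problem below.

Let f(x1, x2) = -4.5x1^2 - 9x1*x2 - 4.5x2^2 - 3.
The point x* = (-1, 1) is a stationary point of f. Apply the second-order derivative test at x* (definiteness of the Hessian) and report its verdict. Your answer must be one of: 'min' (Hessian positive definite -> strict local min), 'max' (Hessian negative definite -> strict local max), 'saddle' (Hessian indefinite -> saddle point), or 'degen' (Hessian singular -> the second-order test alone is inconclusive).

Compute the Hessian H = grad^2 f:
  H = [[-9, -9], [-9, -9]]
Verify stationarity: grad f(x*) = H x* + g = (0, 0).
Eigenvalues of H: -18, 0.
H has a zero eigenvalue (singular; negative semidefinite but not definite), so H is neither positive definite, negative definite, nor indefinite. The second-order test alone is inconclusive -> degen.
(Indeed, f is constant along the null direction of H through x*, so x* is not a strict local extremum.)

degen


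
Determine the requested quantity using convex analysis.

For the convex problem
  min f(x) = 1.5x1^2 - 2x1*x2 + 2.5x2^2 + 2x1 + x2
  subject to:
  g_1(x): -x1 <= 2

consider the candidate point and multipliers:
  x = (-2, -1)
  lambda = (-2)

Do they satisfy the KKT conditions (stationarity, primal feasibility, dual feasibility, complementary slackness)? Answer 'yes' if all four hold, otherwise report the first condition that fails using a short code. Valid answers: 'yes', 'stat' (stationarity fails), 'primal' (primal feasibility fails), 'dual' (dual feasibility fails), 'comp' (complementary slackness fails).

Gradient of f: grad f(x) = Q x + c = (-2, 0)
Constraint values g_i(x) = a_i^T x - b_i:
  g_1((-2, -1)) = 0
Stationarity residual: grad f(x) + sum_i lambda_i a_i = (0, 0)
  -> stationarity OK
Primal feasibility (all g_i <= 0): OK
Dual feasibility (all lambda_i >= 0): FAILS
Complementary slackness (lambda_i * g_i(x) = 0 for all i): OK

Verdict: the first failing condition is dual_feasibility -> dual.

dual


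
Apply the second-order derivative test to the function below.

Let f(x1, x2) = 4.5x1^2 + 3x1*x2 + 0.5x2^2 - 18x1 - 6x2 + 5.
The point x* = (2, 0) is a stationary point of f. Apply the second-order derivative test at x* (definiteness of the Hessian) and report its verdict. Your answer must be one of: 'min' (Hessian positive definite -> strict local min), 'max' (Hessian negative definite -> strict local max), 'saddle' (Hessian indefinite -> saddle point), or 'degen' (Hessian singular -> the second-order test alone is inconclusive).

Compute the Hessian H = grad^2 f:
  H = [[9, 3], [3, 1]]
Verify stationarity: grad f(x*) = H x* + g = (0, 0).
Eigenvalues of H: 0, 10.
H has a zero eigenvalue (singular; positive semidefinite but not definite), so H is neither positive definite, negative definite, nor indefinite. The second-order test alone is inconclusive -> degen.
(Indeed, f is constant along the null direction of H through x*, so x* is not a strict local extremum.)

degen


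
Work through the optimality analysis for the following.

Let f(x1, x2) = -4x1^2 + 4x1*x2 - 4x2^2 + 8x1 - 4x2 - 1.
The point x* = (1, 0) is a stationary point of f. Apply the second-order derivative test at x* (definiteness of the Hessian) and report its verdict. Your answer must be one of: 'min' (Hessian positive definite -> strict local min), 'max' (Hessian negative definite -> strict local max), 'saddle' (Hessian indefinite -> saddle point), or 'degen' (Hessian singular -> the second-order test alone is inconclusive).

Compute the Hessian H = grad^2 f:
  H = [[-8, 4], [4, -8]]
Verify stationarity: grad f(x*) = H x* + g = (0, 0).
Eigenvalues of H: -12, -4.
Both eigenvalues < 0, so H is negative definite -> x* is a strict local max.

max


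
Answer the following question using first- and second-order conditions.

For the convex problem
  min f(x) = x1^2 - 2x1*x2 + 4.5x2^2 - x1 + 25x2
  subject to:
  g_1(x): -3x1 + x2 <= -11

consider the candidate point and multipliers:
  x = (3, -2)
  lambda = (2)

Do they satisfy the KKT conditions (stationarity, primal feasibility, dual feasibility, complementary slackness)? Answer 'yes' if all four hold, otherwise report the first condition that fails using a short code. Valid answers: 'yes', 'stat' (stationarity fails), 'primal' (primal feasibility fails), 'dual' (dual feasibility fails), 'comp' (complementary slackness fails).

Gradient of f: grad f(x) = Q x + c = (9, 1)
Constraint values g_i(x) = a_i^T x - b_i:
  g_1((3, -2)) = 0
Stationarity residual: grad f(x) + sum_i lambda_i a_i = (3, 3)
  -> stationarity FAILS
Primal feasibility (all g_i <= 0): OK
Dual feasibility (all lambda_i >= 0): OK
Complementary slackness (lambda_i * g_i(x) = 0 for all i): OK

Verdict: the first failing condition is stationarity -> stat.

stat


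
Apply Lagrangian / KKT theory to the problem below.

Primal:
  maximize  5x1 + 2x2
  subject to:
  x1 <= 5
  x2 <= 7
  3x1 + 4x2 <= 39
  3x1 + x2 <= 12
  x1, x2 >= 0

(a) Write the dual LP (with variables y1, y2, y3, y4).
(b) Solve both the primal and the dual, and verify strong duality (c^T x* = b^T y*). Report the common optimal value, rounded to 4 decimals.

The standard primal-dual pair for 'max c^T x s.t. A x <= b, x >= 0' is:
  Dual:  min b^T y  s.t.  A^T y >= c,  y >= 0.

So the dual LP is:
  minimize  5y1 + 7y2 + 39y3 + 12y4
  subject to:
    y1 + 3y3 + 3y4 >= 5
    y2 + 4y3 + y4 >= 2
    y1, y2, y3, y4 >= 0

Solving the primal: x* = (1.6667, 7).
  primal value c^T x* = 22.3333.
Solving the dual: y* = (0, 0.3333, 0, 1.6667).
  dual value b^T y* = 22.3333.
Strong duality: c^T x* = b^T y*. Confirmed.

22.3333


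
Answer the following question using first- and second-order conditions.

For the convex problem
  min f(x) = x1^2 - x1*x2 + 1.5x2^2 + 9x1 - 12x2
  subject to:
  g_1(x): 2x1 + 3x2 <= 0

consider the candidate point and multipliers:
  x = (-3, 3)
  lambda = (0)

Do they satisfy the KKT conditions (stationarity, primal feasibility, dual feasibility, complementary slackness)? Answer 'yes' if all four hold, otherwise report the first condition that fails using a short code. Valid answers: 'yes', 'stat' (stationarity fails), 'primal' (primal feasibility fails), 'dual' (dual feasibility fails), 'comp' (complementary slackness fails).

Gradient of f: grad f(x) = Q x + c = (0, 0)
Constraint values g_i(x) = a_i^T x - b_i:
  g_1((-3, 3)) = 3
Stationarity residual: grad f(x) + sum_i lambda_i a_i = (0, 0)
  -> stationarity OK
Primal feasibility (all g_i <= 0): FAILS
Dual feasibility (all lambda_i >= 0): OK
Complementary slackness (lambda_i * g_i(x) = 0 for all i): OK

Verdict: the first failing condition is primal_feasibility -> primal.

primal


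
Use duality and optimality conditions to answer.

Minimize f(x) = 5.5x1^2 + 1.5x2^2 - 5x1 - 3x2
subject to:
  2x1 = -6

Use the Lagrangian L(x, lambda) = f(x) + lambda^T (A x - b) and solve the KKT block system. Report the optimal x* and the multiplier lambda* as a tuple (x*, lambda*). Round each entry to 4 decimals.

Form the Lagrangian:
  L(x, lambda) = (1/2) x^T Q x + c^T x + lambda^T (A x - b)
Stationarity (grad_x L = 0): Q x + c + A^T lambda = 0.
Primal feasibility: A x = b.

This gives the KKT block system:
  [ Q   A^T ] [ x     ]   [-c ]
  [ A    0  ] [ lambda ] = [ b ]

Solving the linear system:
  x*      = (-3, 1)
  lambda* = (19)
  f(x*)   = 63

x* = (-3, 1), lambda* = (19)


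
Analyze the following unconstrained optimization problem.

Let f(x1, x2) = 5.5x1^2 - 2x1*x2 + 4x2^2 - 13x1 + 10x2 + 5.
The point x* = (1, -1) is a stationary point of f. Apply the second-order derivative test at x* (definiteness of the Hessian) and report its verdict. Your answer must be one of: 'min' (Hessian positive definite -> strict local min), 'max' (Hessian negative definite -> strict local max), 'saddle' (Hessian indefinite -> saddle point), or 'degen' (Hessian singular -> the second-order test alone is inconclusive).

Compute the Hessian H = grad^2 f:
  H = [[11, -2], [-2, 8]]
Verify stationarity: grad f(x*) = H x* + g = (0, 0).
Eigenvalues of H: 7, 12.
Both eigenvalues > 0, so H is positive definite -> x* is a strict local min.

min


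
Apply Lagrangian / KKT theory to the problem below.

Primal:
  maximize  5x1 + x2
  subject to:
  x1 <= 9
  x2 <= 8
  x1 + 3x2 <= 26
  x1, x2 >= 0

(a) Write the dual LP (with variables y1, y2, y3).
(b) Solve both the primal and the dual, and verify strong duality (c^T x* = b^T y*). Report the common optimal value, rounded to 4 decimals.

The standard primal-dual pair for 'max c^T x s.t. A x <= b, x >= 0' is:
  Dual:  min b^T y  s.t.  A^T y >= c,  y >= 0.

So the dual LP is:
  minimize  9y1 + 8y2 + 26y3
  subject to:
    y1 + y3 >= 5
    y2 + 3y3 >= 1
    y1, y2, y3 >= 0

Solving the primal: x* = (9, 5.6667).
  primal value c^T x* = 50.6667.
Solving the dual: y* = (4.6667, 0, 0.3333).
  dual value b^T y* = 50.6667.
Strong duality: c^T x* = b^T y*. Confirmed.

50.6667


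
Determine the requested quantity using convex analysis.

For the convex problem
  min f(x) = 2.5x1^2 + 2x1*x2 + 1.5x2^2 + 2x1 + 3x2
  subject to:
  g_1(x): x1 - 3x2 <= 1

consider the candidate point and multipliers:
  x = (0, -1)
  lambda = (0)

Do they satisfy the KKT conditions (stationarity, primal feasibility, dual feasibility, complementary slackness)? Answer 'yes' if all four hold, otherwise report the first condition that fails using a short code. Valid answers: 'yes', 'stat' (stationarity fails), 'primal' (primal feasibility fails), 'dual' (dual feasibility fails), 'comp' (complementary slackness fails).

Gradient of f: grad f(x) = Q x + c = (0, 0)
Constraint values g_i(x) = a_i^T x - b_i:
  g_1((0, -1)) = 2
Stationarity residual: grad f(x) + sum_i lambda_i a_i = (0, 0)
  -> stationarity OK
Primal feasibility (all g_i <= 0): FAILS
Dual feasibility (all lambda_i >= 0): OK
Complementary slackness (lambda_i * g_i(x) = 0 for all i): OK

Verdict: the first failing condition is primal_feasibility -> primal.

primal


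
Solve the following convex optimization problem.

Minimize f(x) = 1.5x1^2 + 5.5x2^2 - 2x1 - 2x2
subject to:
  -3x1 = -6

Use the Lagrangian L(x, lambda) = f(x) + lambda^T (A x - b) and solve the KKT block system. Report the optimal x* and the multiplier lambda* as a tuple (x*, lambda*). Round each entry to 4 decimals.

Form the Lagrangian:
  L(x, lambda) = (1/2) x^T Q x + c^T x + lambda^T (A x - b)
Stationarity (grad_x L = 0): Q x + c + A^T lambda = 0.
Primal feasibility: A x = b.

This gives the KKT block system:
  [ Q   A^T ] [ x     ]   [-c ]
  [ A    0  ] [ lambda ] = [ b ]

Solving the linear system:
  x*      = (2, 0.1818)
  lambda* = (1.3333)
  f(x*)   = 1.8182

x* = (2, 0.1818), lambda* = (1.3333)


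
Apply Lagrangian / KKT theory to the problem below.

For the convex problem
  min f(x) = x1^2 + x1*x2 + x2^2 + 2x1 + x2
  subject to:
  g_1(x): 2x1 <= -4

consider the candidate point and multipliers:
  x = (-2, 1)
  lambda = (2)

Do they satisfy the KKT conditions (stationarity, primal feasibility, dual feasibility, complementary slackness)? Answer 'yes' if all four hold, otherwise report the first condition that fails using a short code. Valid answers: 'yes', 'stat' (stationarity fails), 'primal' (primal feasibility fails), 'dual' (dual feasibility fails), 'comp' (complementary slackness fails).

Gradient of f: grad f(x) = Q x + c = (-1, 1)
Constraint values g_i(x) = a_i^T x - b_i:
  g_1((-2, 1)) = 0
Stationarity residual: grad f(x) + sum_i lambda_i a_i = (3, 1)
  -> stationarity FAILS
Primal feasibility (all g_i <= 0): OK
Dual feasibility (all lambda_i >= 0): OK
Complementary slackness (lambda_i * g_i(x) = 0 for all i): OK

Verdict: the first failing condition is stationarity -> stat.

stat


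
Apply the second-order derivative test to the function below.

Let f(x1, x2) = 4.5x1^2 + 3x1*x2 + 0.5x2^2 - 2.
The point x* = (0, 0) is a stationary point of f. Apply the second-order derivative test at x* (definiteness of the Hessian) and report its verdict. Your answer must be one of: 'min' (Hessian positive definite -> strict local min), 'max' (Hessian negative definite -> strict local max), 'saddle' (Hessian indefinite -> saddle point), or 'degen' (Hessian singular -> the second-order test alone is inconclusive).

Compute the Hessian H = grad^2 f:
  H = [[9, 3], [3, 1]]
Verify stationarity: grad f(x*) = H x* + g = (0, 0).
Eigenvalues of H: 0, 10.
H has a zero eigenvalue (singular; positive semidefinite but not definite), so H is neither positive definite, negative definite, nor indefinite. The second-order test alone is inconclusive -> degen.
(Indeed, f is constant along the null direction of H through x*, so x* is not a strict local extremum.)

degen


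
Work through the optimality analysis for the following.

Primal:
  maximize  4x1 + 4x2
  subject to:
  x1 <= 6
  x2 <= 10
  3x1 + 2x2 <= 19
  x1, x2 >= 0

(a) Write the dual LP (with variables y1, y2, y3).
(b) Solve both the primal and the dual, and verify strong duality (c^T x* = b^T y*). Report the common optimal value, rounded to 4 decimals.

The standard primal-dual pair for 'max c^T x s.t. A x <= b, x >= 0' is:
  Dual:  min b^T y  s.t.  A^T y >= c,  y >= 0.

So the dual LP is:
  minimize  6y1 + 10y2 + 19y3
  subject to:
    y1 + 3y3 >= 4
    y2 + 2y3 >= 4
    y1, y2, y3 >= 0

Solving the primal: x* = (0, 9.5).
  primal value c^T x* = 38.
Solving the dual: y* = (0, 0, 2).
  dual value b^T y* = 38.
Strong duality: c^T x* = b^T y*. Confirmed.

38


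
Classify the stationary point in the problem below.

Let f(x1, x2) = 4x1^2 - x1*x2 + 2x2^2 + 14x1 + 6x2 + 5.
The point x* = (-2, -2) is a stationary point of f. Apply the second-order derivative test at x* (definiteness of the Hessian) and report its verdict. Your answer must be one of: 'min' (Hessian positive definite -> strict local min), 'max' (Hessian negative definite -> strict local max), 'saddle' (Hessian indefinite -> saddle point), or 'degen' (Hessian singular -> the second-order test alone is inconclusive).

Compute the Hessian H = grad^2 f:
  H = [[8, -1], [-1, 4]]
Verify stationarity: grad f(x*) = H x* + g = (0, 0).
Eigenvalues of H: 3.7639, 8.2361.
Both eigenvalues > 0, so H is positive definite -> x* is a strict local min.

min


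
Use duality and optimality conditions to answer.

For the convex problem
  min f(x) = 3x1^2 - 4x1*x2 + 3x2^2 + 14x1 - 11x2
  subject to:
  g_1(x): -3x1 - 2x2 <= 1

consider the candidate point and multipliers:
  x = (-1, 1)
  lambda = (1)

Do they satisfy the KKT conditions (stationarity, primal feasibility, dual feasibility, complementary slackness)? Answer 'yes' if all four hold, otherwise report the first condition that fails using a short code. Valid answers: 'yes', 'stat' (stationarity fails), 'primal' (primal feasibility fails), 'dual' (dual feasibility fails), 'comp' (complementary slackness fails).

Gradient of f: grad f(x) = Q x + c = (4, -1)
Constraint values g_i(x) = a_i^T x - b_i:
  g_1((-1, 1)) = 0
Stationarity residual: grad f(x) + sum_i lambda_i a_i = (1, -3)
  -> stationarity FAILS
Primal feasibility (all g_i <= 0): OK
Dual feasibility (all lambda_i >= 0): OK
Complementary slackness (lambda_i * g_i(x) = 0 for all i): OK

Verdict: the first failing condition is stationarity -> stat.

stat


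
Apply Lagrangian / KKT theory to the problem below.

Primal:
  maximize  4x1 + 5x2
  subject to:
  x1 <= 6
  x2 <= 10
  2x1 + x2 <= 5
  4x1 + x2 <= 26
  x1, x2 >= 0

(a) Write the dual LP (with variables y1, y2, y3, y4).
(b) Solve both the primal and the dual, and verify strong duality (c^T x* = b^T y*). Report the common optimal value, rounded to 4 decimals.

The standard primal-dual pair for 'max c^T x s.t. A x <= b, x >= 0' is:
  Dual:  min b^T y  s.t.  A^T y >= c,  y >= 0.

So the dual LP is:
  minimize  6y1 + 10y2 + 5y3 + 26y4
  subject to:
    y1 + 2y3 + 4y4 >= 4
    y2 + y3 + y4 >= 5
    y1, y2, y3, y4 >= 0

Solving the primal: x* = (0, 5).
  primal value c^T x* = 25.
Solving the dual: y* = (0, 0, 5, 0).
  dual value b^T y* = 25.
Strong duality: c^T x* = b^T y*. Confirmed.

25


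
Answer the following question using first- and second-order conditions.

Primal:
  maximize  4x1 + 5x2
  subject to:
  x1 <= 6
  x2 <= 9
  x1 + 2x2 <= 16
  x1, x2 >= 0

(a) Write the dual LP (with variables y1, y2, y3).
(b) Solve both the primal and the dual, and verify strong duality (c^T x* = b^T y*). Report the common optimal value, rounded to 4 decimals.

The standard primal-dual pair for 'max c^T x s.t. A x <= b, x >= 0' is:
  Dual:  min b^T y  s.t.  A^T y >= c,  y >= 0.

So the dual LP is:
  minimize  6y1 + 9y2 + 16y3
  subject to:
    y1 + y3 >= 4
    y2 + 2y3 >= 5
    y1, y2, y3 >= 0

Solving the primal: x* = (6, 5).
  primal value c^T x* = 49.
Solving the dual: y* = (1.5, 0, 2.5).
  dual value b^T y* = 49.
Strong duality: c^T x* = b^T y*. Confirmed.

49


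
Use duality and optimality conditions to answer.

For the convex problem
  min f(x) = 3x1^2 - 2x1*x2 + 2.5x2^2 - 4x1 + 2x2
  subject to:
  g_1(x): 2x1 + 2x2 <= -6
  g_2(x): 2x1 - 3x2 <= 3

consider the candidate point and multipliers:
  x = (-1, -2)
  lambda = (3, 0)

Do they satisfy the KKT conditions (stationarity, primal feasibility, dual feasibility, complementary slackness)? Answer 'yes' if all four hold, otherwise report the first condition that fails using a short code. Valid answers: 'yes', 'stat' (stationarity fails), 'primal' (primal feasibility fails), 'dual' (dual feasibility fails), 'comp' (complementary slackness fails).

Gradient of f: grad f(x) = Q x + c = (-6, -6)
Constraint values g_i(x) = a_i^T x - b_i:
  g_1((-1, -2)) = 0
  g_2((-1, -2)) = 1
Stationarity residual: grad f(x) + sum_i lambda_i a_i = (0, 0)
  -> stationarity OK
Primal feasibility (all g_i <= 0): FAILS
Dual feasibility (all lambda_i >= 0): OK
Complementary slackness (lambda_i * g_i(x) = 0 for all i): OK

Verdict: the first failing condition is primal_feasibility -> primal.

primal


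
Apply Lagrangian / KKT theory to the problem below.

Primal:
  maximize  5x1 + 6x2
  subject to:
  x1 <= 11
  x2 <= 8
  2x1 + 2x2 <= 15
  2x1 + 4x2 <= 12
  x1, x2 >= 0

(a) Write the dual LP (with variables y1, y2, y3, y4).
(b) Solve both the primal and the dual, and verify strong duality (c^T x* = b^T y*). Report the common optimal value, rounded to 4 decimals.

The standard primal-dual pair for 'max c^T x s.t. A x <= b, x >= 0' is:
  Dual:  min b^T y  s.t.  A^T y >= c,  y >= 0.

So the dual LP is:
  minimize  11y1 + 8y2 + 15y3 + 12y4
  subject to:
    y1 + 2y3 + 2y4 >= 5
    y2 + 2y3 + 4y4 >= 6
    y1, y2, y3, y4 >= 0

Solving the primal: x* = (6, 0).
  primal value c^T x* = 30.
Solving the dual: y* = (0, 0, 0, 2.5).
  dual value b^T y* = 30.
Strong duality: c^T x* = b^T y*. Confirmed.

30


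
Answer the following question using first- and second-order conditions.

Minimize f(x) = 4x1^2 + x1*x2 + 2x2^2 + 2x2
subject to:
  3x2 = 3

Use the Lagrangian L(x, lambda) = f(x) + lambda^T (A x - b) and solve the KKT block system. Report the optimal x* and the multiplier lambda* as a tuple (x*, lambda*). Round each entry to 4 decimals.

Form the Lagrangian:
  L(x, lambda) = (1/2) x^T Q x + c^T x + lambda^T (A x - b)
Stationarity (grad_x L = 0): Q x + c + A^T lambda = 0.
Primal feasibility: A x = b.

This gives the KKT block system:
  [ Q   A^T ] [ x     ]   [-c ]
  [ A    0  ] [ lambda ] = [ b ]

Solving the linear system:
  x*      = (-0.125, 1)
  lambda* = (-1.9583)
  f(x*)   = 3.9375

x* = (-0.125, 1), lambda* = (-1.9583)


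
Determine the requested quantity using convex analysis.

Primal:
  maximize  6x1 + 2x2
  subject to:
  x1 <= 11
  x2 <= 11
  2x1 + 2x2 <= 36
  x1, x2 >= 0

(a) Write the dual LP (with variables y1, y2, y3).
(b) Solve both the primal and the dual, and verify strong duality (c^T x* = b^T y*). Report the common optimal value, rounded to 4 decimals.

The standard primal-dual pair for 'max c^T x s.t. A x <= b, x >= 0' is:
  Dual:  min b^T y  s.t.  A^T y >= c,  y >= 0.

So the dual LP is:
  minimize  11y1 + 11y2 + 36y3
  subject to:
    y1 + 2y3 >= 6
    y2 + 2y3 >= 2
    y1, y2, y3 >= 0

Solving the primal: x* = (11, 7).
  primal value c^T x* = 80.
Solving the dual: y* = (4, 0, 1).
  dual value b^T y* = 80.
Strong duality: c^T x* = b^T y*. Confirmed.

80


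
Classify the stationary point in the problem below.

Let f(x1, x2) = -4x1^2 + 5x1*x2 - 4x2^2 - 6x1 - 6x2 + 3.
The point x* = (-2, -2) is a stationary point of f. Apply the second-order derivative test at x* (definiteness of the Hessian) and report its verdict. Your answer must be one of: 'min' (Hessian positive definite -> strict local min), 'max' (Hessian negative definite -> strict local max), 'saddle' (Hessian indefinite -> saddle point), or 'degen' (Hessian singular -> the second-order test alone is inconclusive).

Compute the Hessian H = grad^2 f:
  H = [[-8, 5], [5, -8]]
Verify stationarity: grad f(x*) = H x* + g = (0, 0).
Eigenvalues of H: -13, -3.
Both eigenvalues < 0, so H is negative definite -> x* is a strict local max.

max


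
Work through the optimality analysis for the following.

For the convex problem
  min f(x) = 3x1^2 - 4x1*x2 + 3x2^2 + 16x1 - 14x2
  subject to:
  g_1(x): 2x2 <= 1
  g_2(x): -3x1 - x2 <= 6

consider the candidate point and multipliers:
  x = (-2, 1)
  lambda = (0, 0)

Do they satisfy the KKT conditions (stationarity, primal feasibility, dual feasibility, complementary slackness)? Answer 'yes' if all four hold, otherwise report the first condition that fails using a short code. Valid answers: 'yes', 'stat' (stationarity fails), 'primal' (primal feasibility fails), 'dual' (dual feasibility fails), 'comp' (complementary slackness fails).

Gradient of f: grad f(x) = Q x + c = (0, 0)
Constraint values g_i(x) = a_i^T x - b_i:
  g_1((-2, 1)) = 1
  g_2((-2, 1)) = -1
Stationarity residual: grad f(x) + sum_i lambda_i a_i = (0, 0)
  -> stationarity OK
Primal feasibility (all g_i <= 0): FAILS
Dual feasibility (all lambda_i >= 0): OK
Complementary slackness (lambda_i * g_i(x) = 0 for all i): OK

Verdict: the first failing condition is primal_feasibility -> primal.

primal


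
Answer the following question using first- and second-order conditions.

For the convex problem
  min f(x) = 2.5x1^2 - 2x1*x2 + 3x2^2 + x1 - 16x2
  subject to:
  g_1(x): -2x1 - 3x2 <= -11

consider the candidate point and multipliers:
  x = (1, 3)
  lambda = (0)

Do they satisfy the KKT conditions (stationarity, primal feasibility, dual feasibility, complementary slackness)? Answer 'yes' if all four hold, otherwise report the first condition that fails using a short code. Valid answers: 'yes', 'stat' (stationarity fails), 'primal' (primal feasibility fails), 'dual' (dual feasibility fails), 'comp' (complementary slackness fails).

Gradient of f: grad f(x) = Q x + c = (0, 0)
Constraint values g_i(x) = a_i^T x - b_i:
  g_1((1, 3)) = 0
Stationarity residual: grad f(x) + sum_i lambda_i a_i = (0, 0)
  -> stationarity OK
Primal feasibility (all g_i <= 0): OK
Dual feasibility (all lambda_i >= 0): OK
Complementary slackness (lambda_i * g_i(x) = 0 for all i): OK

Verdict: yes, KKT holds.

yes


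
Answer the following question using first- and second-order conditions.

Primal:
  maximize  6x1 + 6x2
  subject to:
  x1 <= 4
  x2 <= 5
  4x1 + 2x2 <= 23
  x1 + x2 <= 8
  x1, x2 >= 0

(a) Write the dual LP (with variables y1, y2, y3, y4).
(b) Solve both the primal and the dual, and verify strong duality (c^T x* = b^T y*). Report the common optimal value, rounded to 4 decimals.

The standard primal-dual pair for 'max c^T x s.t. A x <= b, x >= 0' is:
  Dual:  min b^T y  s.t.  A^T y >= c,  y >= 0.

So the dual LP is:
  minimize  4y1 + 5y2 + 23y3 + 8y4
  subject to:
    y1 + 4y3 + y4 >= 6
    y2 + 2y3 + y4 >= 6
    y1, y2, y3, y4 >= 0

Solving the primal: x* = (3.5, 4.5).
  primal value c^T x* = 48.
Solving the dual: y* = (0, 0, 0, 6).
  dual value b^T y* = 48.
Strong duality: c^T x* = b^T y*. Confirmed.

48


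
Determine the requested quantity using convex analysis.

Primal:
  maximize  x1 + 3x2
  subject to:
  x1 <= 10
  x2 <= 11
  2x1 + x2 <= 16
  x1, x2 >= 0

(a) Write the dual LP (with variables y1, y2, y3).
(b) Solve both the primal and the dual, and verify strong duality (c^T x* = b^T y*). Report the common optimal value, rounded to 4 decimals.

The standard primal-dual pair for 'max c^T x s.t. A x <= b, x >= 0' is:
  Dual:  min b^T y  s.t.  A^T y >= c,  y >= 0.

So the dual LP is:
  minimize  10y1 + 11y2 + 16y3
  subject to:
    y1 + 2y3 >= 1
    y2 + y3 >= 3
    y1, y2, y3 >= 0

Solving the primal: x* = (2.5, 11).
  primal value c^T x* = 35.5.
Solving the dual: y* = (0, 2.5, 0.5).
  dual value b^T y* = 35.5.
Strong duality: c^T x* = b^T y*. Confirmed.

35.5


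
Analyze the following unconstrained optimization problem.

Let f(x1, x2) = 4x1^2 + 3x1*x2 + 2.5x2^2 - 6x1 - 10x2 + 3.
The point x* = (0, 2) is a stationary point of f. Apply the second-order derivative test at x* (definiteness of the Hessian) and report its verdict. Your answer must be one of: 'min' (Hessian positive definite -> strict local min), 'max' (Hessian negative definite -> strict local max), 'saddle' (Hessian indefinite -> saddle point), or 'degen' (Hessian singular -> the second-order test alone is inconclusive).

Compute the Hessian H = grad^2 f:
  H = [[8, 3], [3, 5]]
Verify stationarity: grad f(x*) = H x* + g = (0, 0).
Eigenvalues of H: 3.1459, 9.8541.
Both eigenvalues > 0, so H is positive definite -> x* is a strict local min.

min


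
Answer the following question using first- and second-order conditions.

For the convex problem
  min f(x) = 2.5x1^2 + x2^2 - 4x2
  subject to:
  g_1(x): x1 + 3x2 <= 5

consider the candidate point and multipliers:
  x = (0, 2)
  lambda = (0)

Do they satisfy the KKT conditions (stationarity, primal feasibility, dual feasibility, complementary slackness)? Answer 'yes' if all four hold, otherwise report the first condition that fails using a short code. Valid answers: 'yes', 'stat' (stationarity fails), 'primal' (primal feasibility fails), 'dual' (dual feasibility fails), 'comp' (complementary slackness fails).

Gradient of f: grad f(x) = Q x + c = (0, 0)
Constraint values g_i(x) = a_i^T x - b_i:
  g_1((0, 2)) = 1
Stationarity residual: grad f(x) + sum_i lambda_i a_i = (0, 0)
  -> stationarity OK
Primal feasibility (all g_i <= 0): FAILS
Dual feasibility (all lambda_i >= 0): OK
Complementary slackness (lambda_i * g_i(x) = 0 for all i): OK

Verdict: the first failing condition is primal_feasibility -> primal.

primal


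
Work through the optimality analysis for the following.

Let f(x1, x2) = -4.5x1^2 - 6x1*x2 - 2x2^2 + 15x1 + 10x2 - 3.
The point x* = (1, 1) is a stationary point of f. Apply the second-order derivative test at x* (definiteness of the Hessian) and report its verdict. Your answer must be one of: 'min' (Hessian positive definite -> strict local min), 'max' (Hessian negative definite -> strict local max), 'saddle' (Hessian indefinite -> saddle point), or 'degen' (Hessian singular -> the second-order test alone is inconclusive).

Compute the Hessian H = grad^2 f:
  H = [[-9, -6], [-6, -4]]
Verify stationarity: grad f(x*) = H x* + g = (0, 0).
Eigenvalues of H: -13, 0.
H has a zero eigenvalue (singular; negative semidefinite but not definite), so H is neither positive definite, negative definite, nor indefinite. The second-order test alone is inconclusive -> degen.
(Indeed, f is constant along the null direction of H through x*, so x* is not a strict local extremum.)

degen


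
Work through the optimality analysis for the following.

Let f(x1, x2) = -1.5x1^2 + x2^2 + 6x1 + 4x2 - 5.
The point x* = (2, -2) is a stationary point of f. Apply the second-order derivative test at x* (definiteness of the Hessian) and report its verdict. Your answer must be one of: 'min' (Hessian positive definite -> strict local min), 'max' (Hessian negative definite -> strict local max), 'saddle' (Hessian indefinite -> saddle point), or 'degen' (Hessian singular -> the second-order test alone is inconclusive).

Compute the Hessian H = grad^2 f:
  H = [[-3, 0], [0, 2]]
Verify stationarity: grad f(x*) = H x* + g = (0, 0).
Eigenvalues of H: -3, 2.
Eigenvalues have mixed signs, so H is indefinite -> x* is a saddle point.

saddle


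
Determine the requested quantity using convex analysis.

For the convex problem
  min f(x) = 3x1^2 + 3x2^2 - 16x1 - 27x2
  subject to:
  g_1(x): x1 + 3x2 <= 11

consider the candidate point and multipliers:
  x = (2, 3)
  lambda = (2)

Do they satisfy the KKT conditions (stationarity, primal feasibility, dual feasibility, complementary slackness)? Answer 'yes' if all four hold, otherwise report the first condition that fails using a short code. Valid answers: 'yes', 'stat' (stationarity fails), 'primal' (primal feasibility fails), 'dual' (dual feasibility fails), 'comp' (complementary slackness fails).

Gradient of f: grad f(x) = Q x + c = (-4, -9)
Constraint values g_i(x) = a_i^T x - b_i:
  g_1((2, 3)) = 0
Stationarity residual: grad f(x) + sum_i lambda_i a_i = (-2, -3)
  -> stationarity FAILS
Primal feasibility (all g_i <= 0): OK
Dual feasibility (all lambda_i >= 0): OK
Complementary slackness (lambda_i * g_i(x) = 0 for all i): OK

Verdict: the first failing condition is stationarity -> stat.

stat


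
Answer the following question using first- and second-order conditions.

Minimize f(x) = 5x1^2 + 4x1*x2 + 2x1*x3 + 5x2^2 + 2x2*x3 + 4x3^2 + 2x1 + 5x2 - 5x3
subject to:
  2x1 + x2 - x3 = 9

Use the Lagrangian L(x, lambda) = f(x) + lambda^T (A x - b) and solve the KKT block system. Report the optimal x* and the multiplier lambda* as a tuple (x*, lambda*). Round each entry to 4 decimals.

Form the Lagrangian:
  L(x, lambda) = (1/2) x^T Q x + c^T x + lambda^T (A x - b)
Stationarity (grad_x L = 0): Q x + c + A^T lambda = 0.
Primal feasibility: A x = b.

This gives the KKT block system:
  [ Q   A^T ] [ x     ]   [-c ]
  [ A    0  ] [ lambda ] = [ b ]

Solving the linear system:
  x*      = (3.3019, 0.1887, -2.2075)
  lambda* = (-15.6792)
  f(x*)   = 79.8491

x* = (3.3019, 0.1887, -2.2075), lambda* = (-15.6792)
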